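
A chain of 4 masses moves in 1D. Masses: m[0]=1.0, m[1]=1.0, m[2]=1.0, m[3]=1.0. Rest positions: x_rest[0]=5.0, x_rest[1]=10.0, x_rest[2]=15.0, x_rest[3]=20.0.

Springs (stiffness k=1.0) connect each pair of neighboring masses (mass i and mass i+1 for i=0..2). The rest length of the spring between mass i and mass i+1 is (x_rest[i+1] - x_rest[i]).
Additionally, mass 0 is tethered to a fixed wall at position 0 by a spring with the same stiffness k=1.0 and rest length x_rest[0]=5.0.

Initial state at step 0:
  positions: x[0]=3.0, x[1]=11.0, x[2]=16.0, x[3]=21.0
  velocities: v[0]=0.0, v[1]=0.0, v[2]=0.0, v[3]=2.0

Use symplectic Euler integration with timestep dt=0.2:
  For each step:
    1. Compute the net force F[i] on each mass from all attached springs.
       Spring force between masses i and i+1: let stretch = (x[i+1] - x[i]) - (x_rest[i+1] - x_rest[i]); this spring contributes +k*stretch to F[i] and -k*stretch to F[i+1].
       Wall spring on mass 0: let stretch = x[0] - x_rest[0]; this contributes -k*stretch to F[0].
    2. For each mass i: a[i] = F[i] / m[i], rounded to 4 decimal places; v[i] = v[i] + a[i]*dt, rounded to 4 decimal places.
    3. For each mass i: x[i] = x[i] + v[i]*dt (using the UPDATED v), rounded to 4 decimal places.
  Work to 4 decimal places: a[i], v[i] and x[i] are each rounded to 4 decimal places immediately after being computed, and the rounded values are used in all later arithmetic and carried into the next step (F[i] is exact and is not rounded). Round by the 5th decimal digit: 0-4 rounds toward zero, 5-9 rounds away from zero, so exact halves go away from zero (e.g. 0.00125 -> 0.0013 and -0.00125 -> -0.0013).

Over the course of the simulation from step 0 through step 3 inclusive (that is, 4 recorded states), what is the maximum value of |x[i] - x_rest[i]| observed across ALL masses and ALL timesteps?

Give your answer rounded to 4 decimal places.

Answer: 2.1371

Derivation:
Step 0: x=[3.0000 11.0000 16.0000 21.0000] v=[0.0000 0.0000 0.0000 2.0000]
Step 1: x=[3.2000 10.8800 16.0000 21.4000] v=[1.0000 -0.6000 0.0000 2.0000]
Step 2: x=[3.5792 10.6576 16.0112 21.7840] v=[1.8960 -1.1120 0.0560 1.9200]
Step 3: x=[4.0984 10.3662 16.0392 22.1371] v=[2.5958 -1.4570 0.1398 1.7654]
Max displacement = 2.1371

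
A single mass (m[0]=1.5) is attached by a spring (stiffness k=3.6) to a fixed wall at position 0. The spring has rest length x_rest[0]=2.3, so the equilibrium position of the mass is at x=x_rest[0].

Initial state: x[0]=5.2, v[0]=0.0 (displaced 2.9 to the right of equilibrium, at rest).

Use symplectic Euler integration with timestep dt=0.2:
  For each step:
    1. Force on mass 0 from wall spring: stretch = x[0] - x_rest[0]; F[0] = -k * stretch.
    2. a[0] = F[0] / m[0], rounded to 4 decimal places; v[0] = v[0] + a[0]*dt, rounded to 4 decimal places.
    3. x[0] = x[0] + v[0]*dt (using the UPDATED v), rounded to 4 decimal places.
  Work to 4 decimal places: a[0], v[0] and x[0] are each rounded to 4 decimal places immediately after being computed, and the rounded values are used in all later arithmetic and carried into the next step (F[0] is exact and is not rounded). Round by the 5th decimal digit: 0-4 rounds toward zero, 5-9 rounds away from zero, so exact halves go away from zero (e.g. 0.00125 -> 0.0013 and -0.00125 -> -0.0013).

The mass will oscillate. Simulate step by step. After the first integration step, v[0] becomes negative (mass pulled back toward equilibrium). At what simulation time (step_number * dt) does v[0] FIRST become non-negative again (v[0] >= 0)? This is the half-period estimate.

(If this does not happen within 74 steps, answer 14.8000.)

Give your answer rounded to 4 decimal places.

Answer: 2.2000

Derivation:
Step 0: x=[5.2000] v=[0.0000]
Step 1: x=[4.9216] v=[-1.3920]
Step 2: x=[4.3915] v=[-2.6504]
Step 3: x=[3.6606] v=[-3.6543]
Step 4: x=[2.7991] v=[-4.3074]
Step 5: x=[1.8897] v=[-4.5470]
Step 6: x=[1.0197] v=[-4.3501]
Step 7: x=[0.2726] v=[-3.7356]
Step 8: x=[-0.2799] v=[-2.7624]
Step 9: x=[-0.5847] v=[-1.5240]
Step 10: x=[-0.6126] v=[-0.1393]
Step 11: x=[-0.3609] v=[1.2587]
First v>=0 after going negative at step 11, time=2.2000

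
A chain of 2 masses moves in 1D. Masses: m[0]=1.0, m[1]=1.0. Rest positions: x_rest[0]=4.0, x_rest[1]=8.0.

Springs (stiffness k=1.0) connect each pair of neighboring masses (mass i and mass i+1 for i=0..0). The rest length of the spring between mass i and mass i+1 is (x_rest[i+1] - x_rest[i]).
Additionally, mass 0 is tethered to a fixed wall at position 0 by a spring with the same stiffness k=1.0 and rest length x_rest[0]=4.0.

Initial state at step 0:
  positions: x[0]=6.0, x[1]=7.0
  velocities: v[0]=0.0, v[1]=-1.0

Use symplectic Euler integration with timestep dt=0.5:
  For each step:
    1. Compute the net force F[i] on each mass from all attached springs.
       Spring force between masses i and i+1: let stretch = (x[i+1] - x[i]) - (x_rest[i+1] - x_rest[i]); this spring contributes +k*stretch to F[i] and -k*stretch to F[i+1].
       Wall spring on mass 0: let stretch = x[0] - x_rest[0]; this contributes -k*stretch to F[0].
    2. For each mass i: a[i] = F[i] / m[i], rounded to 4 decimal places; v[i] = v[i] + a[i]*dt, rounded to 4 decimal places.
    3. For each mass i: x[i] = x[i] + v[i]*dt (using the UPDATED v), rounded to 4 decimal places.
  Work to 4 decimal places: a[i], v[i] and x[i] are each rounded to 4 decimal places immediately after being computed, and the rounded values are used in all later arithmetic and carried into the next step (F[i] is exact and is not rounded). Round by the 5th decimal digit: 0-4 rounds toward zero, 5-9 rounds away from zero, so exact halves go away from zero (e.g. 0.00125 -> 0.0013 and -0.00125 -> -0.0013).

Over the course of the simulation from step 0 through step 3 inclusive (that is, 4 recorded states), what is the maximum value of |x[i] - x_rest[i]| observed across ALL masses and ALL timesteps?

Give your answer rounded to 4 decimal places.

Step 0: x=[6.0000 7.0000] v=[0.0000 -1.0000]
Step 1: x=[4.7500 7.2500] v=[-2.5000 0.5000]
Step 2: x=[2.9375 7.8750] v=[-3.6250 1.2500]
Step 3: x=[1.6250 8.2657] v=[-2.6250 0.7813]
Max displacement = 2.3750

Answer: 2.3750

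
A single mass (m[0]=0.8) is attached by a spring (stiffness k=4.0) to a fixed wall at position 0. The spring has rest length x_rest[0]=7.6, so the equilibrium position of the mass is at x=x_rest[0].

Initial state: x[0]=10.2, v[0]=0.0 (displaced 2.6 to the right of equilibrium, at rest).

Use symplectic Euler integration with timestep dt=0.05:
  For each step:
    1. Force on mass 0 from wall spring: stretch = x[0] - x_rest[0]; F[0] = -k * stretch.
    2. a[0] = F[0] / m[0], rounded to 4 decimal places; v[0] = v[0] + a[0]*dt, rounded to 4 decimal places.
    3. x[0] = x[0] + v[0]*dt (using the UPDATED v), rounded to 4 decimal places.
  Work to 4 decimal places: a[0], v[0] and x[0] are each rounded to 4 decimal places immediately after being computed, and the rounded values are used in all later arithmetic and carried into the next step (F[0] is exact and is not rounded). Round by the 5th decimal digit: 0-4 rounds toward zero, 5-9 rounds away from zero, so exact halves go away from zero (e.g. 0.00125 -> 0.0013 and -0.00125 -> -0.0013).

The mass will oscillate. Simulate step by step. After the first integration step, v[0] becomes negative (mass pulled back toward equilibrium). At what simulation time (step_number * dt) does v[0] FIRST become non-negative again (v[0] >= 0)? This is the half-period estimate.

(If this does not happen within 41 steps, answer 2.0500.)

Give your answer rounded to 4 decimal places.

Answer: 1.4500

Derivation:
Step 0: x=[10.2000] v=[0.0000]
Step 1: x=[10.1675] v=[-0.6500]
Step 2: x=[10.1029] v=[-1.2919]
Step 3: x=[10.0070] v=[-1.9176]
Step 4: x=[9.8810] v=[-2.5194]
Step 5: x=[9.7265] v=[-3.0897]
Step 6: x=[9.5454] v=[-3.6213]
Step 7: x=[9.3400] v=[-4.1077]
Step 8: x=[9.1129] v=[-4.5427]
Step 9: x=[8.8669] v=[-4.9209]
Step 10: x=[8.6050] v=[-5.2376]
Step 11: x=[8.3306] v=[-5.4889]
Step 12: x=[8.0470] v=[-5.6716]
Step 13: x=[7.7578] v=[-5.7834]
Step 14: x=[7.4667] v=[-5.8229]
Step 15: x=[7.1772] v=[-5.7896]
Step 16: x=[6.8930] v=[-5.6839]
Step 17: x=[6.6176] v=[-5.5072]
Step 18: x=[6.3545] v=[-5.2616]
Step 19: x=[6.1070] v=[-4.9502]
Step 20: x=[5.8782] v=[-4.5770]
Step 21: x=[5.6709] v=[-4.1466]
Step 22: x=[5.4877] v=[-3.6643]
Step 23: x=[5.3309] v=[-3.1362]
Step 24: x=[5.2025] v=[-2.5689]
Step 25: x=[5.1040] v=[-1.9695]
Step 26: x=[5.0367] v=[-1.3455]
Step 27: x=[5.0015] v=[-0.7047]
Step 28: x=[4.9987] v=[-0.0551]
Step 29: x=[5.0285] v=[0.5952]
First v>=0 after going negative at step 29, time=1.4500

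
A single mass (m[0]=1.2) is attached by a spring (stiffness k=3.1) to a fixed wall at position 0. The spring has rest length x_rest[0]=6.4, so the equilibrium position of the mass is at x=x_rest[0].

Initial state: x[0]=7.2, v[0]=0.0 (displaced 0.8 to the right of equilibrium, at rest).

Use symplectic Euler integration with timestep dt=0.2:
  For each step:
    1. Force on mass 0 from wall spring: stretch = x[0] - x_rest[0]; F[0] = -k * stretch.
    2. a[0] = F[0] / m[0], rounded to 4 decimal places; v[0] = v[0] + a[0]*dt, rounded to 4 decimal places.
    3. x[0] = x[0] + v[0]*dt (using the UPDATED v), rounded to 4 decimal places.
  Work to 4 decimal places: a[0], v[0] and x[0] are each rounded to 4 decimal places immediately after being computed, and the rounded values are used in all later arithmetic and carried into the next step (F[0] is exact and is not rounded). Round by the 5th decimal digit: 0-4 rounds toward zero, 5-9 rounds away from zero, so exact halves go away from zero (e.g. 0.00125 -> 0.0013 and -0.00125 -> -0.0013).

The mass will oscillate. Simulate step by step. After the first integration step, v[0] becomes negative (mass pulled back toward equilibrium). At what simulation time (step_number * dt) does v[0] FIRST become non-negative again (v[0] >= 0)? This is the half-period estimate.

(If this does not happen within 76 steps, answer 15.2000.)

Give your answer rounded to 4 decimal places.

Step 0: x=[7.2000] v=[0.0000]
Step 1: x=[7.1173] v=[-0.4133]
Step 2: x=[6.9605] v=[-0.7839]
Step 3: x=[6.7458] v=[-1.0735]
Step 4: x=[6.4954] v=[-1.2522]
Step 5: x=[6.2351] v=[-1.3015]
Step 6: x=[5.9918] v=[-1.2163]
Step 7: x=[5.7907] v=[-1.0054]
Step 8: x=[5.6526] v=[-0.6906]
Step 9: x=[5.5917] v=[-0.3044]
Step 10: x=[5.6143] v=[0.1132]
First v>=0 after going negative at step 10, time=2.0000

Answer: 2.0000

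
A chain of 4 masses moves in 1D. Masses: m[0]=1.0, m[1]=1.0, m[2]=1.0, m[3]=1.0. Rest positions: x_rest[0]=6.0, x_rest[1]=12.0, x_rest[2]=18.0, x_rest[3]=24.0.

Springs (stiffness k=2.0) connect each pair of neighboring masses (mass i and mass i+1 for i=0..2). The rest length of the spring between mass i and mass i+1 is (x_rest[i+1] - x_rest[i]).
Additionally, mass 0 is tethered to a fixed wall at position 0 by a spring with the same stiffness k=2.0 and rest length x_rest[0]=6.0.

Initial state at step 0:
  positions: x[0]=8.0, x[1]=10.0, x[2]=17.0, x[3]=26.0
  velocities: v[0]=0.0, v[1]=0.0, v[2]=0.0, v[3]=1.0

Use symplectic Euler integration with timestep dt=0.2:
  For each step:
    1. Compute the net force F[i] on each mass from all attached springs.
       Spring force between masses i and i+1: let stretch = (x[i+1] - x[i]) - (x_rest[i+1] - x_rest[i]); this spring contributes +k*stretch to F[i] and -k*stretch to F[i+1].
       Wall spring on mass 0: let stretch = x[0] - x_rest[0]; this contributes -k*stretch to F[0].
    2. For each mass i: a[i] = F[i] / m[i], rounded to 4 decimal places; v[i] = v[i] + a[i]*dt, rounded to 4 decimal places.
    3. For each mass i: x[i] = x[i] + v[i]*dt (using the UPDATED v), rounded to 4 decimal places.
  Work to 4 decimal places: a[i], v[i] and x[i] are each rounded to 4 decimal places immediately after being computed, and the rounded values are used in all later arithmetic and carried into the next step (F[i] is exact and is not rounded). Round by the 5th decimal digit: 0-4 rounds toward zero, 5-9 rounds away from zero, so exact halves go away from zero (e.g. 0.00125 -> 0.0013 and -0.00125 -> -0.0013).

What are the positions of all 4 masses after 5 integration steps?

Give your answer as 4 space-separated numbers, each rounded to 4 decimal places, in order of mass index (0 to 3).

Answer: 3.9705 13.4537 19.1430 24.1504

Derivation:
Step 0: x=[8.0000 10.0000 17.0000 26.0000] v=[0.0000 0.0000 0.0000 1.0000]
Step 1: x=[7.5200 10.4000 17.1600 25.9600] v=[-2.4000 2.0000 0.8000 -0.2000]
Step 2: x=[6.6688 11.1104 17.4832 25.6960] v=[-4.2560 3.5520 1.6160 -1.3200]
Step 3: x=[5.6394 11.9753 17.9536 25.2550] v=[-5.1469 4.3245 2.3520 -2.2051]
Step 4: x=[4.6657 12.8116 18.5298 24.7099] v=[-4.8683 4.1815 2.8812 -2.7257]
Step 5: x=[3.9705 13.4537 19.1430 24.1504] v=[-3.4762 3.2104 3.0660 -2.7977]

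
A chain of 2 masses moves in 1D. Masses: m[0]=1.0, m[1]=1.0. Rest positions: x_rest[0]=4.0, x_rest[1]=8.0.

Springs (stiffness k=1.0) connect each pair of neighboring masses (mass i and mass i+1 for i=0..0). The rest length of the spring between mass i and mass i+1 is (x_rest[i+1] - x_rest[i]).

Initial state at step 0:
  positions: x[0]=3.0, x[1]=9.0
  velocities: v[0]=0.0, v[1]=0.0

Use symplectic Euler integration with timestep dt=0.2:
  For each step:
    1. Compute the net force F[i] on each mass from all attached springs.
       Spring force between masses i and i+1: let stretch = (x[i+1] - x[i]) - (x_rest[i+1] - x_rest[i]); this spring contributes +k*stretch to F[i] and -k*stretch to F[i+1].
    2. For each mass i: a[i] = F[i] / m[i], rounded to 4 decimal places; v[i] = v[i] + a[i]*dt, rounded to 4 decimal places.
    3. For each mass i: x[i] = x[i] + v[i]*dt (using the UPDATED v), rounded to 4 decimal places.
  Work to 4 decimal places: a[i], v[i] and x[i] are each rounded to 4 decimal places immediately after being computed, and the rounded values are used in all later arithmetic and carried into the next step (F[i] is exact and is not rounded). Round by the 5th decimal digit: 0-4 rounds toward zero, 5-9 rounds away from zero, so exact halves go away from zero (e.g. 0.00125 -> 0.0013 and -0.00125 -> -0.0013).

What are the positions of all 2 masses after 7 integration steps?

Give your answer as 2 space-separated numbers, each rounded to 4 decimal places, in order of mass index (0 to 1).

Answer: 4.5345 7.4655

Derivation:
Step 0: x=[3.0000 9.0000] v=[0.0000 0.0000]
Step 1: x=[3.0800 8.9200] v=[0.4000 -0.4000]
Step 2: x=[3.2336 8.7664] v=[0.7680 -0.7680]
Step 3: x=[3.4485 8.5515] v=[1.0746 -1.0746]
Step 4: x=[3.7075 8.2925] v=[1.2952 -1.2952]
Step 5: x=[3.9899 8.0101] v=[1.4122 -1.4122]
Step 6: x=[4.2731 7.7269] v=[1.4162 -1.4162]
Step 7: x=[4.5345 7.4655] v=[1.3070 -1.3070]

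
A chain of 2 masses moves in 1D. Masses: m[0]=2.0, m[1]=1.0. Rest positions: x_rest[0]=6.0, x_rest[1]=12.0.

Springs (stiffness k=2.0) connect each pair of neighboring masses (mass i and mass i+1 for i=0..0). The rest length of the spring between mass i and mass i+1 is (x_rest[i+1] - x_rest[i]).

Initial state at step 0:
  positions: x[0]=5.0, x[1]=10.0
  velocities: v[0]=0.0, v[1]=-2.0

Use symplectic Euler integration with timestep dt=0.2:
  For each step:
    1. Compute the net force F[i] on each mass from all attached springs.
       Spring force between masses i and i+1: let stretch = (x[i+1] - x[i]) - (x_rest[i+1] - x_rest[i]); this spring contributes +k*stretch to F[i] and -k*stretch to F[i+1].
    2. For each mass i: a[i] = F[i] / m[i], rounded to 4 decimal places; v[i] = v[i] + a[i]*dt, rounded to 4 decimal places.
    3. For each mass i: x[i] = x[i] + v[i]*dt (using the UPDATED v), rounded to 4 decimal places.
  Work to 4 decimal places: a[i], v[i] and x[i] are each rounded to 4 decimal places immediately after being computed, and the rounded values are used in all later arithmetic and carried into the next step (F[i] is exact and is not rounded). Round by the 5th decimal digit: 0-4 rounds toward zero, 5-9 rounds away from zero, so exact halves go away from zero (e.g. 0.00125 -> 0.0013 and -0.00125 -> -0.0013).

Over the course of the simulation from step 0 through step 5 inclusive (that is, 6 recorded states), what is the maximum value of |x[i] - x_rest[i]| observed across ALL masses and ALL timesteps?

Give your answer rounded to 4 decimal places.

Step 0: x=[5.0000 10.0000] v=[0.0000 -2.0000]
Step 1: x=[4.9600 9.6800] v=[-0.2000 -1.6000]
Step 2: x=[4.8688 9.4624] v=[-0.4560 -1.0880]
Step 3: x=[4.7213 9.3573] v=[-0.7373 -0.5254]
Step 4: x=[4.5193 9.3613] v=[-1.0101 0.0202]
Step 5: x=[4.2710 9.4580] v=[-1.2417 0.4834]
Max displacement = 2.6427

Answer: 2.6427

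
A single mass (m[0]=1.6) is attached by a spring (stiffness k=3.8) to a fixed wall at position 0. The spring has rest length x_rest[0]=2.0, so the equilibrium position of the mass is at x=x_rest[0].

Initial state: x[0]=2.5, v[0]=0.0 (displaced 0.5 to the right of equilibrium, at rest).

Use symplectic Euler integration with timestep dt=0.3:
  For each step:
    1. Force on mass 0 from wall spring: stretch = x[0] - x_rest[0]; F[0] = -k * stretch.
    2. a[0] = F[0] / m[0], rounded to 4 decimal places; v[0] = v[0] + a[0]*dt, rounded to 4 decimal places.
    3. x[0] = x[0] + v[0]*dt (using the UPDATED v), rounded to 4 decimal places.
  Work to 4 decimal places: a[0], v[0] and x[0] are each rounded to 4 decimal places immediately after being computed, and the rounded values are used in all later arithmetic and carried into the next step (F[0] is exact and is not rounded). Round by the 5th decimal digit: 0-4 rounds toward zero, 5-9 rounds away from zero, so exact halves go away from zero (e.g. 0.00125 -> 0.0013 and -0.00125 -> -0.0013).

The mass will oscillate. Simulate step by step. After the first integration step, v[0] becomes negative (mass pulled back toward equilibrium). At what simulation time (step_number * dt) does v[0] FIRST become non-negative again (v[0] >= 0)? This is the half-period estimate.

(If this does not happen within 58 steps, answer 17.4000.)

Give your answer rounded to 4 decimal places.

Answer: 2.1000

Derivation:
Step 0: x=[2.5000] v=[0.0000]
Step 1: x=[2.3931] v=[-0.3563]
Step 2: x=[2.2022] v=[-0.6364]
Step 3: x=[1.9681] v=[-0.7805]
Step 4: x=[1.7408] v=[-0.7578]
Step 5: x=[1.5689] v=[-0.5731]
Step 6: x=[1.4891] v=[-0.2659]
Step 7: x=[1.5185] v=[0.0981]
First v>=0 after going negative at step 7, time=2.1000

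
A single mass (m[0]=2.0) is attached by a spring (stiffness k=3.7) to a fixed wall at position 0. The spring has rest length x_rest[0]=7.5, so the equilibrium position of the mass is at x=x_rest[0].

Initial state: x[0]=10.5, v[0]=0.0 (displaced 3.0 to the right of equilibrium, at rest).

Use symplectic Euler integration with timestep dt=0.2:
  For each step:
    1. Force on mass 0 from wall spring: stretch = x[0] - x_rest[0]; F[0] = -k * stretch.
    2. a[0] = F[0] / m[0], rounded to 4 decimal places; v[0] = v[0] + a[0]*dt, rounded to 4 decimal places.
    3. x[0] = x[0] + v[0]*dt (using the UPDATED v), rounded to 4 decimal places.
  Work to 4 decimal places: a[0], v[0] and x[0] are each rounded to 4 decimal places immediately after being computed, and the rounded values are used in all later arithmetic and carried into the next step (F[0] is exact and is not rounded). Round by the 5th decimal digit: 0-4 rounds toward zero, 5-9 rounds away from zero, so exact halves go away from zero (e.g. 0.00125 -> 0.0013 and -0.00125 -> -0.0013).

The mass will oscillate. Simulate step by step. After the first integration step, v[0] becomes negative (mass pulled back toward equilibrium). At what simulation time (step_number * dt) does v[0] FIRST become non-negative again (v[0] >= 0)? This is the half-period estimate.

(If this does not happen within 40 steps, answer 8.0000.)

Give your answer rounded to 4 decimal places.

Answer: 2.4000

Derivation:
Step 0: x=[10.5000] v=[0.0000]
Step 1: x=[10.2780] v=[-1.1100]
Step 2: x=[9.8504] v=[-2.1379]
Step 3: x=[9.2489] v=[-3.0075]
Step 4: x=[8.5180] v=[-3.6546]
Step 5: x=[7.7117] v=[-4.0313]
Step 6: x=[6.8898] v=[-4.1096]
Step 7: x=[6.1130] v=[-3.8838]
Step 8: x=[5.4389] v=[-3.3706]
Step 9: x=[4.9173] v=[-2.6080]
Step 10: x=[4.5868] v=[-1.6524]
Step 11: x=[4.4719] v=[-0.5745]
Step 12: x=[4.5811] v=[0.5459]
First v>=0 after going negative at step 12, time=2.4000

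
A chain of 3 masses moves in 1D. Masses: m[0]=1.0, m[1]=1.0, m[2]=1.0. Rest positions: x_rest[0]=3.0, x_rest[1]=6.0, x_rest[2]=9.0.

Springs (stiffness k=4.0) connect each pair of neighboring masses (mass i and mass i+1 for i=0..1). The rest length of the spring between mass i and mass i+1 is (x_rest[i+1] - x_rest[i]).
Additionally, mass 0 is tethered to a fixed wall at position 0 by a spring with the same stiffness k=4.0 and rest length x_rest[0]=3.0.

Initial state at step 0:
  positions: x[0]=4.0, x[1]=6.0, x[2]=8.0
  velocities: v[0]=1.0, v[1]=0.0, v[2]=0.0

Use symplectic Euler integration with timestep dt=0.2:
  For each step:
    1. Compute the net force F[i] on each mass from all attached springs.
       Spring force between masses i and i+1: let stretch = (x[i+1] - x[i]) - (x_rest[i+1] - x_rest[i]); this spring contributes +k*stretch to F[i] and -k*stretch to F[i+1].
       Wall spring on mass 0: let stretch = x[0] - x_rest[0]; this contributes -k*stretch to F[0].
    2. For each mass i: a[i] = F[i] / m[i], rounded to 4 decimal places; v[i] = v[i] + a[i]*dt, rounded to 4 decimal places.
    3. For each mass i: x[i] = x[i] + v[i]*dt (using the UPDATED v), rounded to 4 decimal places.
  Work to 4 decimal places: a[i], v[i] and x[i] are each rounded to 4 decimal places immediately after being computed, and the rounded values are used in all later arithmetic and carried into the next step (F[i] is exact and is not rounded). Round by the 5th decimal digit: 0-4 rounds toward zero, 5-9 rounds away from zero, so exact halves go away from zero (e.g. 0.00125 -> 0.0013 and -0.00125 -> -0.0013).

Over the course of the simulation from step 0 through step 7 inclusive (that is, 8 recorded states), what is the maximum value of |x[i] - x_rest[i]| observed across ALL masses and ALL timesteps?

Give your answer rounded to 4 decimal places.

Answer: 1.0089

Derivation:
Step 0: x=[4.0000 6.0000 8.0000] v=[1.0000 0.0000 0.0000]
Step 1: x=[3.8800 6.0000 8.1600] v=[-0.6000 0.0000 0.8000]
Step 2: x=[3.4784 6.0064 8.4544] v=[-2.0080 0.0320 1.4720]
Step 3: x=[2.9247 6.0000 8.8371] v=[-2.7683 -0.0320 1.9136]
Step 4: x=[2.3951 5.9555 9.2459] v=[-2.6478 -0.2226 2.0439]
Step 5: x=[2.0520 5.8678 9.6082] v=[-1.7156 -0.4386 1.8116]
Step 6: x=[1.9911 5.7680 9.8521] v=[-0.3046 -0.4989 1.2193]
Step 7: x=[2.2159 5.7174 9.9225] v=[1.1240 -0.2531 0.3520]
Max displacement = 1.0089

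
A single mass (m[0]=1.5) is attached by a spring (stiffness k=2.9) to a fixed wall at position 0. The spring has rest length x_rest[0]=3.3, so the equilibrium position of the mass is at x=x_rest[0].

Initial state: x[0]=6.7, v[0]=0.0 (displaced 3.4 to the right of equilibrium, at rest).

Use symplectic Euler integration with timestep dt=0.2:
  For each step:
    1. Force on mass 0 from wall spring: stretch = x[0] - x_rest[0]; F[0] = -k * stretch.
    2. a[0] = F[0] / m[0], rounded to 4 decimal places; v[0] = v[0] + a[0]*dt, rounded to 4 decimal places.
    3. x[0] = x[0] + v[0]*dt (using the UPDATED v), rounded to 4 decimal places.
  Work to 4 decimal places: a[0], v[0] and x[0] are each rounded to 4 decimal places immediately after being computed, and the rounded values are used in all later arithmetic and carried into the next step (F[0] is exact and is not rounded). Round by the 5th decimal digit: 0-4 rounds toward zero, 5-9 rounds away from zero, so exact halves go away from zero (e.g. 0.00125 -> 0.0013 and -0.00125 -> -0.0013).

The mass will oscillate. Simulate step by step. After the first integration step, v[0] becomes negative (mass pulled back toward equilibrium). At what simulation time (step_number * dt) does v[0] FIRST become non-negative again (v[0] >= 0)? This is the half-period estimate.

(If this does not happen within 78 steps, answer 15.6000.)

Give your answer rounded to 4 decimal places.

Answer: 2.4000

Derivation:
Step 0: x=[6.7000] v=[0.0000]
Step 1: x=[6.4371] v=[-1.3147]
Step 2: x=[5.9316] v=[-2.5277]
Step 3: x=[5.2225] v=[-3.5453]
Step 4: x=[4.3648] v=[-4.2887]
Step 5: x=[3.4247] v=[-4.7004]
Step 6: x=[2.4750] v=[-4.7486]
Step 7: x=[1.5891] v=[-4.4296]
Step 8: x=[0.8355] v=[-3.7681]
Step 9: x=[0.2725] v=[-2.8152]
Step 10: x=[-0.0564] v=[-1.6446]
Step 11: x=[-0.1258] v=[-0.3468]
Step 12: x=[0.0698] v=[0.9778]
First v>=0 after going negative at step 12, time=2.4000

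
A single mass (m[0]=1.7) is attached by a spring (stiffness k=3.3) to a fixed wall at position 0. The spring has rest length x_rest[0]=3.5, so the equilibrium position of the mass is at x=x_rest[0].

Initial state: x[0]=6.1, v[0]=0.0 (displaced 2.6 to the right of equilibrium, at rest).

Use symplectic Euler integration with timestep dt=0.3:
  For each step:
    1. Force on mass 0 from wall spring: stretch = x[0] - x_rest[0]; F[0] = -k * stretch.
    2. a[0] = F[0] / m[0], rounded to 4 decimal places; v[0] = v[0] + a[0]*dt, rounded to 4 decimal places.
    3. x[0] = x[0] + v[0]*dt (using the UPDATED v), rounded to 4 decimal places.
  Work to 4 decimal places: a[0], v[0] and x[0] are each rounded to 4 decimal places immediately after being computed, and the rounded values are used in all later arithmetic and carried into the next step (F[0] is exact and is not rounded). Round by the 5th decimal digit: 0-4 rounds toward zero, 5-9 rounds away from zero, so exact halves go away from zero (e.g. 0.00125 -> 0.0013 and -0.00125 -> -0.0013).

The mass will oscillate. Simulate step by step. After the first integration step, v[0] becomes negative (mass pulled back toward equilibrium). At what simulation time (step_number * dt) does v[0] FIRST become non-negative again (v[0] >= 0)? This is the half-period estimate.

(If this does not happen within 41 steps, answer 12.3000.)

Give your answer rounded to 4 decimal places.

Step 0: x=[6.1000] v=[0.0000]
Step 1: x=[5.6458] v=[-1.5141]
Step 2: x=[4.8167] v=[-2.7637]
Step 3: x=[3.7576] v=[-3.5305]
Step 4: x=[2.6535] v=[-3.6805]
Step 5: x=[1.6973] v=[-3.1875]
Step 6: x=[1.0560] v=[-2.1377]
Step 7: x=[0.8417] v=[-0.7144]
Step 8: x=[1.0918] v=[0.8337]
First v>=0 after going negative at step 8, time=2.4000

Answer: 2.4000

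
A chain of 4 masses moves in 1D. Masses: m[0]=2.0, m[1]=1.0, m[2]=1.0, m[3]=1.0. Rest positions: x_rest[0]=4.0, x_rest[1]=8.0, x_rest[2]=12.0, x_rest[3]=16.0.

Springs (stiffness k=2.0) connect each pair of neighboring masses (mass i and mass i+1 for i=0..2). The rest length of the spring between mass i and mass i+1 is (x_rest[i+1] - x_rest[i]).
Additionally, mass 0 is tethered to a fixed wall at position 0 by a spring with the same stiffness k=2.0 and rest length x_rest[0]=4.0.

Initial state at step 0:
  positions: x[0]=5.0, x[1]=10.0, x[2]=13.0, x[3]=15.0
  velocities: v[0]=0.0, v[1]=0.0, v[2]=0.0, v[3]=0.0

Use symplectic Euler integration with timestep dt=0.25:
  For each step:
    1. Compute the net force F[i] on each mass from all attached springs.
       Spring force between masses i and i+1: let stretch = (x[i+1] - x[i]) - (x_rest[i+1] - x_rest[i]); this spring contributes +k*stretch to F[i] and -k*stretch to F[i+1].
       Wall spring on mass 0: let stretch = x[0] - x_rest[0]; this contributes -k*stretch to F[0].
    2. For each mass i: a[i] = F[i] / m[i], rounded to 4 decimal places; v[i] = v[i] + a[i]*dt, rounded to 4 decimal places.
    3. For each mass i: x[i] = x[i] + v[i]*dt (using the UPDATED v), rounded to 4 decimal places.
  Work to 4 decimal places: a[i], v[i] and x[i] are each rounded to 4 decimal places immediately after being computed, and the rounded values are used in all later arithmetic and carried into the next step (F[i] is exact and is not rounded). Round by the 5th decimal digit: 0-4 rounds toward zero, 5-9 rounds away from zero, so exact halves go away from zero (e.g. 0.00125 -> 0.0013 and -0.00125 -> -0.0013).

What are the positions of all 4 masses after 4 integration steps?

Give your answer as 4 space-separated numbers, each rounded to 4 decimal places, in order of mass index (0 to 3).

Step 0: x=[5.0000 10.0000 13.0000 15.0000] v=[0.0000 0.0000 0.0000 0.0000]
Step 1: x=[5.0000 9.7500 12.8750 15.2500] v=[0.0000 -1.0000 -0.5000 1.0000]
Step 2: x=[4.9844 9.2969 12.6563 15.7031] v=[-0.0625 -1.8125 -0.8750 1.8125]
Step 3: x=[4.9268 8.7246 12.3985 16.2754] v=[-0.2305 -2.2891 -1.0313 2.2891]
Step 4: x=[4.7986 8.1368 12.1661 16.8631] v=[-0.5128 -2.3511 -0.9298 2.3507]

Answer: 4.7986 8.1368 12.1661 16.8631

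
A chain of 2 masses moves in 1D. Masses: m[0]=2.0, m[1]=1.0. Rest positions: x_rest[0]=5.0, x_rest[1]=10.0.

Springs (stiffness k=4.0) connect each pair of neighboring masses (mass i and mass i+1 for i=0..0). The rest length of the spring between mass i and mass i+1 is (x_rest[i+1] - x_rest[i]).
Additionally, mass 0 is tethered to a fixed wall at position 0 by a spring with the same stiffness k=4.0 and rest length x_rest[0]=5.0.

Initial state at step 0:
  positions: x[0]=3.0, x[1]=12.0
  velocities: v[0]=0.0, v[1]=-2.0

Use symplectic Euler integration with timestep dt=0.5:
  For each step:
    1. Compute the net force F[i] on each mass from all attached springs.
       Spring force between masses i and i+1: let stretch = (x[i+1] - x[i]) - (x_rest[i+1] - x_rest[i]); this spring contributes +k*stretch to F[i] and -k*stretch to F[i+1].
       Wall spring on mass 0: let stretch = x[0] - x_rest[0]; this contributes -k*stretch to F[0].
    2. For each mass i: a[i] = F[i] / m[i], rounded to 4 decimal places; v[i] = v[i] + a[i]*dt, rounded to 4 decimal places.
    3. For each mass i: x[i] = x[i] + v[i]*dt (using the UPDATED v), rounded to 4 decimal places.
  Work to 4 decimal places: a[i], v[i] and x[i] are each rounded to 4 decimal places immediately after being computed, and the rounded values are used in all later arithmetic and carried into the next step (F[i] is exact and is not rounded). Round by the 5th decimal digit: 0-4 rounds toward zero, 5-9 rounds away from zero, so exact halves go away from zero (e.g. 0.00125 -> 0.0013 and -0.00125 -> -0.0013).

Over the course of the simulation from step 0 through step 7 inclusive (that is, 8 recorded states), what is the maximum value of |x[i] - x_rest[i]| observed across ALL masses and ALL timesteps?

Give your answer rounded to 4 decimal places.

Step 0: x=[3.0000 12.0000] v=[0.0000 -2.0000]
Step 1: x=[6.0000 7.0000] v=[6.0000 -10.0000]
Step 2: x=[6.5000 6.0000] v=[1.0000 -2.0000]
Step 3: x=[3.5000 10.5000] v=[-6.0000 9.0000]
Step 4: x=[2.2500 13.0000] v=[-2.5000 5.0000]
Step 5: x=[5.2500 9.7500] v=[6.0000 -6.5000]
Step 6: x=[7.8750 7.0000] v=[5.2500 -5.5000]
Step 7: x=[6.1250 10.1250] v=[-3.5000 6.2500]
Max displacement = 4.0000

Answer: 4.0000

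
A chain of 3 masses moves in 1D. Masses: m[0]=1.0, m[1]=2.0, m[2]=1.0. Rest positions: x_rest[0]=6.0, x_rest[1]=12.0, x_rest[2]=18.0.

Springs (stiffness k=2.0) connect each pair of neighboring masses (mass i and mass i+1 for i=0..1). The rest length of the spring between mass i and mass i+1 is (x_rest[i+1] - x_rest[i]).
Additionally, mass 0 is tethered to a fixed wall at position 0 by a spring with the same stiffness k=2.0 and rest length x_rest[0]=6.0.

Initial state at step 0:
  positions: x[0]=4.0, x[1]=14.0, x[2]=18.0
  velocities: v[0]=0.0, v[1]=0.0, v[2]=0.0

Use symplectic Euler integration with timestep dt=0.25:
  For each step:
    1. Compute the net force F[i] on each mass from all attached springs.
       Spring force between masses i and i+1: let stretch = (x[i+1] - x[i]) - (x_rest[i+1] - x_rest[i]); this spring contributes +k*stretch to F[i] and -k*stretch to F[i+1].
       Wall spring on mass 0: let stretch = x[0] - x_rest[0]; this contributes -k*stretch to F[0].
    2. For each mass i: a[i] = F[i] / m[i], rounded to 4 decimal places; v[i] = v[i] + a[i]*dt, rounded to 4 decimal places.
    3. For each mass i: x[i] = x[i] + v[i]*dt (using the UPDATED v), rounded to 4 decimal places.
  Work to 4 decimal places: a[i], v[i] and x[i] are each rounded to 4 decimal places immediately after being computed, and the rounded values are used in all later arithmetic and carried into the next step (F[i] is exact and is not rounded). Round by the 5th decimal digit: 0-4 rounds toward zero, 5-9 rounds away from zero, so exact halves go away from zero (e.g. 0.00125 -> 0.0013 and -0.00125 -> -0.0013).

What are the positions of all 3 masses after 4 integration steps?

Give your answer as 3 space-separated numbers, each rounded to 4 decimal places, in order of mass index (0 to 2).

Step 0: x=[4.0000 14.0000 18.0000] v=[0.0000 0.0000 0.0000]
Step 1: x=[4.7500 13.6250 18.2500] v=[3.0000 -1.5000 1.0000]
Step 2: x=[6.0156 12.9844 18.6719] v=[5.0625 -2.5625 1.6875]
Step 3: x=[7.4004 12.2637 19.1329] v=[5.5391 -2.8828 1.8438]
Step 4: x=[8.4681 11.6684 19.4852] v=[4.2706 -2.3813 1.4092]

Answer: 8.4681 11.6684 19.4852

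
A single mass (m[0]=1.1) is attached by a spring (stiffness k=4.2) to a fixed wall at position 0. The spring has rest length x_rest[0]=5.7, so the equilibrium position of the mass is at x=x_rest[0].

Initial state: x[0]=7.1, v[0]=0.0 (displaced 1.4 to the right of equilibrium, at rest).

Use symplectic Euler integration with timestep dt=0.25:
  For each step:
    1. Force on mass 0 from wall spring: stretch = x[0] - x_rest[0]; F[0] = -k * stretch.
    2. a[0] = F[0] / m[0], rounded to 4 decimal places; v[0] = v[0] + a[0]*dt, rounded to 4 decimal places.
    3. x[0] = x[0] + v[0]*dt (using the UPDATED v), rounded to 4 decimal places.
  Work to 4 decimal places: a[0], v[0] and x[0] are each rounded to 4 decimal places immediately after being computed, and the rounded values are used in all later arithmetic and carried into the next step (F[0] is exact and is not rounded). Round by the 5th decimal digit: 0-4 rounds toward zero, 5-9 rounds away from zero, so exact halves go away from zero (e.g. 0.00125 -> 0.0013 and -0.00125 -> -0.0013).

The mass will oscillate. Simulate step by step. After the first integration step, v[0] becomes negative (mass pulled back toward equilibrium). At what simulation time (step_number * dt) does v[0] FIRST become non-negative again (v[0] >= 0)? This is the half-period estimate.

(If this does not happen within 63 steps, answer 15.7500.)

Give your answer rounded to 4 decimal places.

Step 0: x=[7.1000] v=[0.0000]
Step 1: x=[6.7659] v=[-1.3364]
Step 2: x=[6.1774] v=[-2.3539]
Step 3: x=[5.4750] v=[-2.8096]
Step 4: x=[4.8263] v=[-2.5948]
Step 5: x=[4.3861] v=[-1.7608]
Step 6: x=[4.2595] v=[-0.5066]
Step 7: x=[4.4766] v=[0.8684]
First v>=0 after going negative at step 7, time=1.7500

Answer: 1.7500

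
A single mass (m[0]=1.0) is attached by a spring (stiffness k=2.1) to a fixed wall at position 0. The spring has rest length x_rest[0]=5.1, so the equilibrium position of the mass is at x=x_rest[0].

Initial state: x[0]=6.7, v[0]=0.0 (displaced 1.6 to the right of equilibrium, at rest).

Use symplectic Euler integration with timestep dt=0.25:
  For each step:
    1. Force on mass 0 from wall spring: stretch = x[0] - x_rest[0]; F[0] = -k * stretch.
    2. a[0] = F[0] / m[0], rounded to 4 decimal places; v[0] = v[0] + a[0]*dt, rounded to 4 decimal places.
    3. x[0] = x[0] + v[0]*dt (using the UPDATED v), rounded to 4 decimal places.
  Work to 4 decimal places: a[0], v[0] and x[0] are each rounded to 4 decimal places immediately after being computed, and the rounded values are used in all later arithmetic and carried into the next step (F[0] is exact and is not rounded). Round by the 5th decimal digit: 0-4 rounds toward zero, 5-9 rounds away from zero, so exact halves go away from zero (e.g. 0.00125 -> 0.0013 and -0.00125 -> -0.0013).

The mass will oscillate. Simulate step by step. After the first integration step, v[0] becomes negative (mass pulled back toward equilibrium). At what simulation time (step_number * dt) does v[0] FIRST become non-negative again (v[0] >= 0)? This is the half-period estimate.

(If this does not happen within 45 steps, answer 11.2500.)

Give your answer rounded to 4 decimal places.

Step 0: x=[6.7000] v=[0.0000]
Step 1: x=[6.4900] v=[-0.8400]
Step 2: x=[6.0976] v=[-1.5698]
Step 3: x=[5.5742] v=[-2.0936]
Step 4: x=[4.9886] v=[-2.3426]
Step 5: x=[4.4176] v=[-2.2841]
Step 6: x=[3.9361] v=[-1.9259]
Step 7: x=[3.6074] v=[-1.3149]
Step 8: x=[3.4746] v=[-0.5313]
Step 9: x=[3.5551] v=[0.3220]
First v>=0 after going negative at step 9, time=2.2500

Answer: 2.2500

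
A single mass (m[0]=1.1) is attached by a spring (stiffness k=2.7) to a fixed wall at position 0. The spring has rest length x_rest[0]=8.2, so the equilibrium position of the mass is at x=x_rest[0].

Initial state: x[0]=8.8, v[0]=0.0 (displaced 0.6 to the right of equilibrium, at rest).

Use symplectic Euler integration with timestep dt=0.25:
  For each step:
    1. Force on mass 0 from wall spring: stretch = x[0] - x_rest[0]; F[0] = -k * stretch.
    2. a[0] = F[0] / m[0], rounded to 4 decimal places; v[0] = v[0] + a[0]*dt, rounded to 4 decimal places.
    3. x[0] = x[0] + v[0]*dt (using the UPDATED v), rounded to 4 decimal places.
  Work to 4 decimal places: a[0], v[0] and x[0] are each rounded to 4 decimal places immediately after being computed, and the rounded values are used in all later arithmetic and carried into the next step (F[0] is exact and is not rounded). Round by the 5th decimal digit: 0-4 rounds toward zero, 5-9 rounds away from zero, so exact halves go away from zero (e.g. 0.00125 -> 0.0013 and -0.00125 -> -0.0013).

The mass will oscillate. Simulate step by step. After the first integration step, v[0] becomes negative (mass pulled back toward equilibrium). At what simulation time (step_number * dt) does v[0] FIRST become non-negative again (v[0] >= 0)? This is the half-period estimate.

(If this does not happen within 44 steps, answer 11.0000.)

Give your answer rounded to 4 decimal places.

Answer: 2.0000

Derivation:
Step 0: x=[8.8000] v=[0.0000]
Step 1: x=[8.7080] v=[-0.3682]
Step 2: x=[8.5380] v=[-0.6799]
Step 3: x=[8.3162] v=[-0.8873]
Step 4: x=[8.0766] v=[-0.9586]
Step 5: x=[7.8559] v=[-0.8829]
Step 6: x=[7.6880] v=[-0.6718]
Step 7: x=[7.5986] v=[-0.3576]
Step 8: x=[7.6015] v=[0.0115]
First v>=0 after going negative at step 8, time=2.0000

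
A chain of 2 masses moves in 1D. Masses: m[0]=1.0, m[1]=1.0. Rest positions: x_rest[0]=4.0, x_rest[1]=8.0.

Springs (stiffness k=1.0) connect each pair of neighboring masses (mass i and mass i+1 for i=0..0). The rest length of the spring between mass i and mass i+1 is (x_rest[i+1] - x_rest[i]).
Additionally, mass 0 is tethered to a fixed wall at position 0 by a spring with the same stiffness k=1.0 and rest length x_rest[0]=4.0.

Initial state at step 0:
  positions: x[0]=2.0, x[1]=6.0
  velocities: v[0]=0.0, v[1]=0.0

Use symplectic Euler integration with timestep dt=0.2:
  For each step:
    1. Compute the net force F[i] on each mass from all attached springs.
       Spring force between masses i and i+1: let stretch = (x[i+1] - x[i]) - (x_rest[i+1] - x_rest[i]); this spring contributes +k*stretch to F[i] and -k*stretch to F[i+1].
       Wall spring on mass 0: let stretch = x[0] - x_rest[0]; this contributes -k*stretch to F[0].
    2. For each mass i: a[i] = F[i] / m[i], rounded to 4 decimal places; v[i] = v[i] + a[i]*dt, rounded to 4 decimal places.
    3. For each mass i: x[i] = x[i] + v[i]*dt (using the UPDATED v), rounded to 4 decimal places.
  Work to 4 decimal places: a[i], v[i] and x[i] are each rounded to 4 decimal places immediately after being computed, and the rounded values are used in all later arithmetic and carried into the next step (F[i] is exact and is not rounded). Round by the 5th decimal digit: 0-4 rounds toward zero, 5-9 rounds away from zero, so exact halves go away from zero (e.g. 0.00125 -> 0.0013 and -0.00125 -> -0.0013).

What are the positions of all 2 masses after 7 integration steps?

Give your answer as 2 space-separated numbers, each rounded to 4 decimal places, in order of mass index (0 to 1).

Answer: 3.5574 6.3290

Derivation:
Step 0: x=[2.0000 6.0000] v=[0.0000 0.0000]
Step 1: x=[2.0800 6.0000] v=[0.4000 0.0000]
Step 2: x=[2.2336 6.0032] v=[0.7680 0.0160]
Step 3: x=[2.4486 6.0156] v=[1.0752 0.0621]
Step 4: x=[2.7084 6.0453] v=[1.2989 0.1487]
Step 5: x=[2.9933 6.1016] v=[1.4246 0.2813]
Step 6: x=[3.2828 6.1935] v=[1.4476 0.4596]
Step 7: x=[3.5574 6.3290] v=[1.3732 0.6775]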